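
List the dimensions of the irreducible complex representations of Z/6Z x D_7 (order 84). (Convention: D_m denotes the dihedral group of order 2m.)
Dimensions: 1, 1, 1, 1, 1, 1, 1, 1, 1, 1, 1, 1, 2, 2, 2, 2, 2, 2, 2, 2, 2, 2, 2, 2, 2, 2, 2, 2, 2, 2

Argument: There are 30 irreducibles (= number of conjugacy classes). Their dimensions d_i satisfy sum d_i^2 = |G| = 84: 1 + 1 + 1 + 1 + 1 + 1 + 1 + 1 + 1 + 1 + 1 + 1 + 4 + 4 + 4 + 4 + 4 + 4 + 4 + 4 + 4 + 4 + 4 + 4 + 4 + 4 + 4 + 4 + 4 + 4 = 84. (For the product with Z/6Z: each of the 6 1-dim characters of Z/6Z tensors with each irrep of D_7, giving 6 copies of each D_7-dimension.)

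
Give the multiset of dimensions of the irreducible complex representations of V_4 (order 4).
Dimensions: 1, 1, 1, 1

Argument: There are 4 irreducibles (= number of conjugacy classes). Their dimensions d_i satisfy sum d_i^2 = |G| = 4: 1 + 1 + 1 + 1 = 4.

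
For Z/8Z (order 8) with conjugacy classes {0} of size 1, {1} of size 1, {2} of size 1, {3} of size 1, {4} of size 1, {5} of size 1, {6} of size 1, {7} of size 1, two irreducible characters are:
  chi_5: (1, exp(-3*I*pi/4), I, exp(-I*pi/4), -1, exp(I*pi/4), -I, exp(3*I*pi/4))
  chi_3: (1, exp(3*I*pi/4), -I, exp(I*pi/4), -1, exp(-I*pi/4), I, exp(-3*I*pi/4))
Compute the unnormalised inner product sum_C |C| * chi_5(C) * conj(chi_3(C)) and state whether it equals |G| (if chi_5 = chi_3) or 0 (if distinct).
Sum = 0; so <chi_5, chi_3> = 0 (distinct irreducibles are orthogonal).

Proof sketch: Compute term by term over conjugacy classes (|C| * chi_5(C) * conj(chi_3(C))):
  1*(1)*conj(1) + 1*(exp(-3*I*pi/4))*conj(exp(3*I*pi/4)) + 1*(I)*conj(-I) + 1*(exp(-I*pi/4))*conj(exp(I*pi/4)) + 1*(-1)*conj(-1) + 1*(exp(I*pi/4))*conj(exp(-I*pi/4)) + 1*(-I)*conj(I) + 1*(exp(3*I*pi/4))*conj(exp(-3*I*pi/4))
  = (1) + (I) + (-1) + (-I) + (1) + (I) + (-1) + (-I)
  = 0.
(Exp terms are combined using exp(i*s)*conj(exp(i*t)) = exp(i*(s-t)), and sums of them are collapsed using the identity that for every m > 1 the m distinct m-th roots of unity sum to 0, e.g. 1 + exp(2*I*pi/3) + exp(-2*I*pi/3) = 0.)
Dividing by |G| = 8 gives 0/8 = 0, matching the row-orthogonality relation <chi_5, chi_3> = [chi_5 = chi_3].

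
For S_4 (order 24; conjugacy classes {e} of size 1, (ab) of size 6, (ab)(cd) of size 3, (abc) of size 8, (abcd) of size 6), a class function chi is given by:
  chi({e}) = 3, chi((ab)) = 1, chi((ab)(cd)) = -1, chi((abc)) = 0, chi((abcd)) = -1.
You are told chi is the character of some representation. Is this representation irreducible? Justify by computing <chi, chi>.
Irreducible: <chi, chi> = 1.

Reasoning: <chi, chi> = (1/|G|) sum_C |C| * |chi(C)|^2 = (1/24)[1*|3|^2 + 6*|1|^2 + 3*|-1|^2 + 8*|0|^2 + 6*|-1|^2]
  = (1/24)[(9) + (6) + (3) + (0) + (6)] = 24/24 = 1.
A character is irreducible iff <chi, chi> = 1, so this representation is irreducible.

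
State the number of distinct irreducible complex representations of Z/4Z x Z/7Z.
28

Why: The number of irreducible complex representations of a finite group equals its number of conjugacy classes. Z/4Z x Z/7Z is abelian of order 28, so every element is its own conjugacy class: 28 classes, so Z/4Z x Z/7Z (order 28) has exactly 28 irreducible complex representations.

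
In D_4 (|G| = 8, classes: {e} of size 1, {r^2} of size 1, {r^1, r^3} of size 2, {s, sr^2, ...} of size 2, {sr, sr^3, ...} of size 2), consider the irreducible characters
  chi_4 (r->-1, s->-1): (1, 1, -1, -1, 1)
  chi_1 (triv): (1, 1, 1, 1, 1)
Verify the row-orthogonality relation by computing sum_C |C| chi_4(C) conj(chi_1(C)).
Sum = 0; so <chi_4, chi_1> = 0 (distinct irreducibles are orthogonal).

Compute term by term over conjugacy classes (|C| * chi_4(C) * conj(chi_1(C))):
  1*(1)*conj(1) + 1*(1)*conj(1) + 2*(-1)*conj(1) + 2*(-1)*conj(1) + 2*(1)*conj(1)
  = (1) + (1) + (-2) + (-2) + (2)
  = 0.
Dividing by |G| = 8 gives 0/8 = 0, matching the row-orthogonality relation <chi_4, chi_1> = [chi_4 = chi_1].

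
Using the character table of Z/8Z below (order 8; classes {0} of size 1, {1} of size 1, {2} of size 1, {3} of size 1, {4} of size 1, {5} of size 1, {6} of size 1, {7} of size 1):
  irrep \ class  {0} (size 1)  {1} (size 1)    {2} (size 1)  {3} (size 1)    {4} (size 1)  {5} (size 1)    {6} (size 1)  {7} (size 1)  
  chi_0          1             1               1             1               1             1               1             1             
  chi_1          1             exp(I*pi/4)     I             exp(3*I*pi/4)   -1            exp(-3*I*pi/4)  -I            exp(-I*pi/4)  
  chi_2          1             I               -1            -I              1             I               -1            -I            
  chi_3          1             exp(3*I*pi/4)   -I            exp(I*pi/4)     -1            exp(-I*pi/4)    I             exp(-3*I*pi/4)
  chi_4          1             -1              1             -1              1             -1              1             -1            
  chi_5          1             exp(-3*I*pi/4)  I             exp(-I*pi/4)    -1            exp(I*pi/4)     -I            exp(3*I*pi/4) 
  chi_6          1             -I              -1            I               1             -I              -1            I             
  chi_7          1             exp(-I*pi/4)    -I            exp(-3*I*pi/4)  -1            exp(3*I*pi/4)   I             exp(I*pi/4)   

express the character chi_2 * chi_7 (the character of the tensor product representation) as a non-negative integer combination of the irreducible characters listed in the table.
chi_2 tensor chi_7 = chi_1 (all other irreducibles have multiplicity 0).

Details: The character of a tensor product is the pointwise product (chi_2 * chi_7)(C) = chi_2(C) * chi_7(C):
  {0}: (1)*(1), {1}: (I)*(exp(-I*pi/4)), {2}: (-1)*(-I), {3}: (-I)*(exp(-3*I*pi/4)), {4}: (1)*(-1), {5}: (I)*(exp(3*I*pi/4)), {6}: (-1)*(I), {7}: (-I)*(exp(I*pi/4))
so (chi_2 * chi_7) takes values
  {0} -> 1, {1} -> exp(I*pi/4), {2} -> I, {3} -> -exp(-I*pi/4), {4} -> -1, {5} -> exp(-3*I*pi/4), {6} -> -I, {7} -> -exp(3*I*pi/4).
Now take the inner product of this character with each irreducible chi from the table, <chi_2*chi_7, chi> = (1/8) sum_C |C| (chi_2*chi_7)(C) conj(chi(C)):
  <chi_2*chi_7, chi_0> = (1/8)[1*(1)*conj(1) + 1*(exp(I*pi/4))*conj(1) + 1*(I)*conj(1) + 1*(-exp(-I*pi/4))*conj(1) + 1*(-1)*conj(1) + 1*(exp(-3*I*pi/4))*conj(1) + 1*(-I)*conj(1) + 1*(-exp(3*I*pi/4))*conj(1)]
      = (1/8)[(1) + (exp(I*pi/4)) + (I) + (-exp(-I*pi/4)) + (-1) + (exp(-3*I*pi/4)) + (-I) + (-exp(3*I*pi/4))] = 0/8 = 0
  <chi_2*chi_7, chi_1> = (1/8)[1*(1)*conj(1) + 1*(exp(I*pi/4))*conj(exp(I*pi/4)) + 1*(I)*conj(I) + 1*(-exp(-I*pi/4))*conj(exp(3*I*pi/4)) + 1*(-1)*conj(-1) + 1*(exp(-3*I*pi/4))*conj(exp(-3*I*pi/4)) + 1*(-I)*conj(-I) + 1*(-exp(3*I*pi/4))*conj(exp(-I*pi/4))]
      = (1/8)[(1) + (1) + (1) + (1) + (1) + (1) + (1) + (1)] = 8/8 = 1
  <chi_2*chi_7, chi_2> = (1/8)[1*(1)*conj(1) + 1*(exp(I*pi/4))*conj(I) + 1*(I)*conj(-1) + 1*(-exp(-I*pi/4))*conj(-I) + 1*(-1)*conj(1) + 1*(exp(-3*I*pi/4))*conj(I) + 1*(-I)*conj(-1) + 1*(-exp(3*I*pi/4))*conj(-I)]
      = (1/8)[(1) + (-exp(3*I*pi/4)) + (-I) + (-exp(I*pi/4)) + (-1) + (-exp(-I*pi/4)) + (I) + (-exp(-3*I*pi/4))] = 0/8 = 0
  <chi_2*chi_7, chi_3> = (1/8)[1*(1)*conj(1) + 1*(exp(I*pi/4))*conj(exp(3*I*pi/4)) + 1*(I)*conj(-I) + 1*(-exp(-I*pi/4))*conj(exp(I*pi/4)) + 1*(-1)*conj(-1) + 1*(exp(-3*I*pi/4))*conj(exp(-I*pi/4)) + 1*(-I)*conj(I) + 1*(-exp(3*I*pi/4))*conj(exp(-3*I*pi/4))]
      = (1/8)[(1) + (-I) + (-1) + (I) + (1) + (-I) + (-1) + (I)] = 0/8 = 0
  <chi_2*chi_7, chi_4> = (1/8)[1*(1)*conj(1) + 1*(exp(I*pi/4))*conj(-1) + 1*(I)*conj(1) + 1*(-exp(-I*pi/4))*conj(-1) + 1*(-1)*conj(1) + 1*(exp(-3*I*pi/4))*conj(-1) + 1*(-I)*conj(1) + 1*(-exp(3*I*pi/4))*conj(-1)]
      = (1/8)[(1) + (-exp(I*pi/4)) + (I) + (exp(-I*pi/4)) + (-1) + (-exp(-3*I*pi/4)) + (-I) + (exp(3*I*pi/4))] = 0/8 = 0
  <chi_2*chi_7, chi_5> = (1/8)[1*(1)*conj(1) + 1*(exp(I*pi/4))*conj(exp(-3*I*pi/4)) + 1*(I)*conj(I) + 1*(-exp(-I*pi/4))*conj(exp(-I*pi/4)) + 1*(-1)*conj(-1) + 1*(exp(-3*I*pi/4))*conj(exp(I*pi/4)) + 1*(-I)*conj(-I) + 1*(-exp(3*I*pi/4))*conj(exp(3*I*pi/4))]
      = (1/8)[(1) + (-1) + (1) + (-1) + (1) + (-1) + (1) + (-1)] = 0/8 = 0
  <chi_2*chi_7, chi_6> = (1/8)[1*(1)*conj(1) + 1*(exp(I*pi/4))*conj(-I) + 1*(I)*conj(-1) + 1*(-exp(-I*pi/4))*conj(I) + 1*(-1)*conj(1) + 1*(exp(-3*I*pi/4))*conj(-I) + 1*(-I)*conj(-1) + 1*(-exp(3*I*pi/4))*conj(I)]
      = (1/8)[(1) + (exp(3*I*pi/4)) + (-I) + (exp(I*pi/4)) + (-1) + (exp(-I*pi/4)) + (I) + (exp(-3*I*pi/4))] = 0/8 = 0
  <chi_2*chi_7, chi_7> = (1/8)[1*(1)*conj(1) + 1*(exp(I*pi/4))*conj(exp(-I*pi/4)) + 1*(I)*conj(-I) + 1*(-exp(-I*pi/4))*conj(exp(-3*I*pi/4)) + 1*(-1)*conj(-1) + 1*(exp(-3*I*pi/4))*conj(exp(3*I*pi/4)) + 1*(-I)*conj(I) + 1*(-exp(3*I*pi/4))*conj(exp(I*pi/4))]
      = (1/8)[(1) + (I) + (-1) + (-I) + (1) + (I) + (-1) + (-I)] = 0/8 = 0
(Exp terms are combined using exp(i*s)*conj(exp(i*t)) = exp(i*(s-t)), and sums of them are collapsed using the identity that for every m > 1 the m distinct m-th roots of unity sum to 0, e.g. 1 + exp(2*I*pi/3) + exp(-2*I*pi/3) = 0.)
Hence the multiplicities are chi_1: 1. Dimension check: dim(chi_2)*dim(chi_7) = 1*1 = 1 and sum (mult * dim) = 1*1 = 1.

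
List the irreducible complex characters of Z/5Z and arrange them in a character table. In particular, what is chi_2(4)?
Character table of Z/5Z (irreps indexed chi_0,...,chi_4 with chi_k(m) = zeta_5^(k*m), zeta_5 = exp(2*pi*i/5)):
  irrep \ class  {0} (size 1)  {1} (size 1)    {2} (size 1)    {3} (size 1)    {4} (size 1)  
  chi_0          1             1               1               1               1             
  chi_1          1             exp(2*I*pi/5)   exp(4*I*pi/5)   exp(-4*I*pi/5)  exp(-2*I*pi/5)
  chi_2          1             exp(4*I*pi/5)   exp(-2*I*pi/5)  exp(2*I*pi/5)   exp(-4*I*pi/5)
  chi_3          1             exp(-4*I*pi/5)  exp(2*I*pi/5)   exp(-2*I*pi/5)  exp(4*I*pi/5) 
  chi_4          1             exp(-2*I*pi/5)  exp(-4*I*pi/5)  exp(4*I*pi/5)   exp(2*I*pi/5) 

Spot check: chi_2(4) = zeta_5^(2*4) = zeta_5^8 = exp(-4*I*pi/5).

Justification: Z/5Z is abelian, so all 5 irreducible complex representations are 1-dimensional. They are given by chi_k(m) = zeta_5^(k*m) for k = 0,...,4. Row orthogonality: sum_m chi_k(m) conj(chi_l(m)) = 5 * [k = l].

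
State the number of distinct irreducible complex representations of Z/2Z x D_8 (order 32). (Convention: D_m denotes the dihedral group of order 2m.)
14

The number of irreducible complex representations of a finite group equals its number of conjugacy classes. For a direct product, #classes(G x H) = #classes(G) * #classes(H). Z/2Z has 2 classes (abelian), D_8 has 7 classes, so 2 * 7 = 14, so Z/2Z x D_8 (order 32) has exactly 14 irreducible complex representations.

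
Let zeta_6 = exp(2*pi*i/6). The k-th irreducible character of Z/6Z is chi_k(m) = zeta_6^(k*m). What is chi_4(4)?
chi_4(4) = zeta_6^16 = exp(-2*I*pi/3)

Explanation: chi_4(4) = zeta_6^(4*4) = zeta_6^16. Since zeta_6^6 = 1, this equals zeta_6^4 = exp(2*pi*i*4/6) = exp(-2*I*pi/3).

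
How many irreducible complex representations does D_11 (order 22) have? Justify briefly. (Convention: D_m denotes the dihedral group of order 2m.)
7

Why: The number of irreducible complex representations of a finite group equals its number of conjugacy classes. D_11 has 7 conjugacy classes ((n+3)/2 for n odd), so D_11 (order 22) has exactly 7 irreducible complex representations.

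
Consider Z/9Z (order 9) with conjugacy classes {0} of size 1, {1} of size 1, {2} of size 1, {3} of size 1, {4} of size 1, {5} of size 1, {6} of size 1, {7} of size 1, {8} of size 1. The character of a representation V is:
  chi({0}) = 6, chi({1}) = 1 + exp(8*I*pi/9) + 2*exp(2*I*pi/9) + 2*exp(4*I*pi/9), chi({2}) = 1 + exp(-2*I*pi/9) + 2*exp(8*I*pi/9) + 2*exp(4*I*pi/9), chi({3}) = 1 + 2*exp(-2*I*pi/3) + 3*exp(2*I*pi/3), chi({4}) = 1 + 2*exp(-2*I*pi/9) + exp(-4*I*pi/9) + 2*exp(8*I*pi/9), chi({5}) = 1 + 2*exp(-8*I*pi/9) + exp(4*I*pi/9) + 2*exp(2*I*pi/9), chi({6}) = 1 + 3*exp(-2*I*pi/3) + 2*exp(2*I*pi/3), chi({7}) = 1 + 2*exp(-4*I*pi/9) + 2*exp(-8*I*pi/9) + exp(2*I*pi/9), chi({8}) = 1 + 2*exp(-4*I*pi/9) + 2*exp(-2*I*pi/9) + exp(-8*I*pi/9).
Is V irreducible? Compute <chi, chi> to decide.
Not irreducible (reducible): <chi, chi> = 10 > 1.

<chi, chi> = (1/|G|) sum_C |C| * |chi(C)|^2 = (1/9)[1*|6|^2 + 1*|1 + exp(8*I*pi/9) + 2*exp(2*I*pi/9) + 2*exp(4*I*pi/9)|^2 + 1*|1 + exp(-2*I*pi/9) + 2*exp(8*I*pi/9) + 2*exp(4*I*pi/9)|^2 + 1*|1 + 2*exp(-2*I*pi/3) + 3*exp(2*I*pi/3)|^2 + 1*|1 + 2*exp(-2*I*pi/9) + exp(-4*I*pi/9) + 2*exp(8*I*pi/9)|^2 + 1*|1 + 2*exp(-8*I*pi/9) + exp(4*I*pi/9) + 2*exp(2*I*pi/9)|^2 + 1*|1 + 3*exp(-2*I*pi/3) + 2*exp(2*I*pi/3)|^2 + 1*|1 + 2*exp(-4*I*pi/9) + 2*exp(-8*I*pi/9) + exp(2*I*pi/9)|^2 + 1*|1 + 2*exp(-4*I*pi/9) + 2*exp(-2*I*pi/9) + exp(-8*I*pi/9)|^2]
  = (1/9)[(36) + (10 + 4*exp(-4*I*pi/9) + 6*exp(-2*I*pi/9) + 2*exp(-2*I*pi/3) + exp(-8*I*pi/9) + exp(8*I*pi/9) + 2*exp(2*I*pi/3) + 6*exp(2*I*pi/9) + 4*exp(4*I*pi/9)) + (10 + 6*exp(-4*I*pi/9) + 2*exp(-2*I*pi/3) + 4*exp(-8*I*pi/9) + exp(-2*I*pi/9) + exp(2*I*pi/9) + 4*exp(8*I*pi/9) + 2*exp(2*I*pi/3) + 6*exp(4*I*pi/9)) + (3) + (10 + 4*exp(-2*I*pi/9) + 6*exp(-8*I*pi/9) + 2*exp(-2*I*pi/3) + exp(-4*I*pi/9) + exp(4*I*pi/9) + 2*exp(2*I*pi/3) + 6*exp(8*I*pi/9) + 4*exp(2*I*pi/9)) + (10 + 4*exp(-2*I*pi/9) + 6*exp(-8*I*pi/9) + 2*exp(-2*I*pi/3) + exp(-4*I*pi/9) + exp(4*I*pi/9) + 2*exp(2*I*pi/3) + 6*exp(8*I*pi/9) + 4*exp(2*I*pi/9)) + (3) + (10 + 6*exp(-4*I*pi/9) + 2*exp(-2*I*pi/3) + 4*exp(-8*I*pi/9) + exp(-2*I*pi/9) + exp(2*I*pi/9) + 4*exp(8*I*pi/9) + 2*exp(2*I*pi/3) + 6*exp(4*I*pi/9)) + (10 + 4*exp(-4*I*pi/9) + 6*exp(-2*I*pi/9) + 2*exp(-2*I*pi/3) + exp(-8*I*pi/9) + exp(8*I*pi/9) + 2*exp(2*I*pi/3) + 6*exp(2*I*pi/9) + 4*exp(4*I*pi/9))] = 90/9 = 10.
(Exp terms are combined using exp(i*s)*conj(exp(i*t)) = exp(i*(s-t)), and sums of them are collapsed using the identity that for every m > 1 the m distinct m-th roots of unity sum to 0, e.g. 1 + exp(2*I*pi/3) + exp(-2*I*pi/3) = 0.)
A character is irreducible iff <chi, chi> = 1, so this representation is reducible.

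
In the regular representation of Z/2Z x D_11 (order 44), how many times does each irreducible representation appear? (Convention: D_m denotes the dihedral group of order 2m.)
Each irreducible V_i of dimension d_i appears with multiplicity d_i, i.e. rho_reg = (direct sum over all irreducibles V_i) d_i V_i. The irreducible dimensions for Z/2Z x D_11 are 1, 1, 1, 1, 2, 2, 2, 2, 2, 2, 2, 2, 2, 2: 4 irreducibles of dimension 1, each with multiplicity 1; 10 irreducibles of dimension 2, each with multiplicity 2. Total dimension 4*1*1 + 10*2*2 = 44 = |G|.

Details: General theorem: in the regular representation of a finite group G, each irreducible appears with multiplicity equal to its dimension. Check: dim(rho_reg) = sum d_i^2 = 1 + 1 + 1 + 1 + 4 + 4 + 4 + 4 + 4 + 4 + 4 + 4 + 4 + 4 = 44 = |G|.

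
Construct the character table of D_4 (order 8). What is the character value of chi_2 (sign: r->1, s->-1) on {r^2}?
Conjugacy classes: {e} of size 1, {r^2} of size 1, {r^1, r^3} of size 2, {s, sr^2, ...} of size 2, {sr, sr^3, ...} of size 2.
Character table:
  irrep \ class              {e} (size 1)  {r^2} (size 1)  {r^1, r^3} (size 2)  {s, sr^2, ...} (size 2)  {sr, sr^3, ...} (size 2)
  chi_1 (triv)               1             1               1                    1                        1                       
  chi_2 (sign: r->1, s->-1)  1             1               1                    -1                       -1                      
  chi_3 (r->-1, s->1)        1             1               -1                   1                        -1                      
  chi_4 (r->-1, s->-1)       1             1               -1                   -1                       1                       
  chi_5 (2d, j=1)            2             -2              0                    0                        0                       

Spot check: chi_2 (sign: r->1, s->-1) on {r^2} = 1.

Proof sketch: D_4 has order 2*4 = 8 with 5 conjugacy classes, hence 5 irreducibles. Sum of squared dims 1 + 1 + 1 + 1 + 4 = 8 = |G|. Linear characters come from the abelianisation; the 2-dimensional irreps have character r^k -> 2*cos(2*pi*j*k/4), reflections -> 0.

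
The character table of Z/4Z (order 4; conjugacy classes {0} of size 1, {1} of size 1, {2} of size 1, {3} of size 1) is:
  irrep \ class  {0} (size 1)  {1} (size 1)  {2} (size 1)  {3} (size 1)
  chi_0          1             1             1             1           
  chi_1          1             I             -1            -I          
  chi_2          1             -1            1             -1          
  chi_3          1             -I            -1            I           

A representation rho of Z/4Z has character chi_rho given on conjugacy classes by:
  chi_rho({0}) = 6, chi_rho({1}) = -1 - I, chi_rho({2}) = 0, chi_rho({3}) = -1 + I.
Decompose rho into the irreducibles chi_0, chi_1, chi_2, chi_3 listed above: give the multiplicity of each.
Multiplicities: chi_0: 1, chi_1: 1, chi_2: 2, chi_3: 2.

Explanation: Use <chi_rho, chi> = (1/|G|) sum_C |C| * chi_rho(C) * conj(chi(C)) with |G| = 4 for each irreducible chi in the table:
  <chi_rho, chi_0> = (1/4)[1*(6)*conj(1) + 1*(-1 - I)*conj(1) + 1*(0)*conj(1) + 1*(-1 + I)*conj(1)]
      = (1/4)[(6) + (-1 - I) + (0) + (-1 + I)] = 4/4 = 1
  <chi_rho, chi_1> = (1/4)[1*(6)*conj(1) + 1*(-1 - I)*conj(I) + 1*(0)*conj(-1) + 1*(-1 + I)*conj(-I)]
      = (1/4)[(6) + (-1 + I) + (0) + (-1 - I)] = 4/4 = 1
  <chi_rho, chi_2> = (1/4)[1*(6)*conj(1) + 1*(-1 - I)*conj(-1) + 1*(0)*conj(1) + 1*(-1 + I)*conj(-1)]
      = (1/4)[(6) + (1 + I) + (0) + (1 - I)] = 8/4 = 2
  <chi_rho, chi_3> = (1/4)[1*(6)*conj(1) + 1*(-1 - I)*conj(-I) + 1*(0)*conj(-1) + 1*(-1 + I)*conj(I)]
      = (1/4)[(6) + (1 - I) + (0) + (1 + I)] = 8/4 = 2
(Exp terms are combined using exp(i*s)*conj(exp(i*t)) = exp(i*(s-t)), and sums of them are collapsed using the identity that for every m > 1 the m distinct m-th roots of unity sum to 0, e.g. 1 + exp(2*I*pi/3) + exp(-2*I*pi/3) = 0.)
Dimension check: dim(rho) = sum (mult * dim) = 1*1 + 1*1 + 2*1 + 2*1 = 6 = chi_rho(e) = 6.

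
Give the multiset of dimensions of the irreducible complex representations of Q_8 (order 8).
Dimensions: 1, 1, 1, 1, 2

There are 5 irreducibles (= number of conjugacy classes). Their dimensions d_i satisfy sum d_i^2 = |G| = 8: 1 + 1 + 1 + 1 + 4 = 8.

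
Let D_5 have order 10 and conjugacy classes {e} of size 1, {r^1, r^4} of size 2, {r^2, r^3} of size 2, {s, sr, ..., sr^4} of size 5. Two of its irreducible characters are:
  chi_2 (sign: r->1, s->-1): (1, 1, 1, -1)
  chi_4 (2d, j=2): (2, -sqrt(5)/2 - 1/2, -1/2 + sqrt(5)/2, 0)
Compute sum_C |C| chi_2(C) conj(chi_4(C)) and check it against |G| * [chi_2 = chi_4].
Sum = 0; so <chi_2, chi_4> = 0 (distinct irreducibles are orthogonal).

Details: Compute term by term over conjugacy classes (|C| * chi_2(C) * conj(chi_4(C))):
  1*(1)*conj(2) + 2*(1)*conj(-sqrt(5)/2 - 1/2) + 2*(1)*conj(-1/2 + sqrt(5)/2) + 5*(-1)*conj(0)
  = (2) + (-sqrt(5) - 1) + (-1 + sqrt(5)) + (0)
  = 0.
Dividing by |G| = 10 gives 0/10 = 0, matching the row-orthogonality relation <chi_2, chi_4> = [chi_2 = chi_4].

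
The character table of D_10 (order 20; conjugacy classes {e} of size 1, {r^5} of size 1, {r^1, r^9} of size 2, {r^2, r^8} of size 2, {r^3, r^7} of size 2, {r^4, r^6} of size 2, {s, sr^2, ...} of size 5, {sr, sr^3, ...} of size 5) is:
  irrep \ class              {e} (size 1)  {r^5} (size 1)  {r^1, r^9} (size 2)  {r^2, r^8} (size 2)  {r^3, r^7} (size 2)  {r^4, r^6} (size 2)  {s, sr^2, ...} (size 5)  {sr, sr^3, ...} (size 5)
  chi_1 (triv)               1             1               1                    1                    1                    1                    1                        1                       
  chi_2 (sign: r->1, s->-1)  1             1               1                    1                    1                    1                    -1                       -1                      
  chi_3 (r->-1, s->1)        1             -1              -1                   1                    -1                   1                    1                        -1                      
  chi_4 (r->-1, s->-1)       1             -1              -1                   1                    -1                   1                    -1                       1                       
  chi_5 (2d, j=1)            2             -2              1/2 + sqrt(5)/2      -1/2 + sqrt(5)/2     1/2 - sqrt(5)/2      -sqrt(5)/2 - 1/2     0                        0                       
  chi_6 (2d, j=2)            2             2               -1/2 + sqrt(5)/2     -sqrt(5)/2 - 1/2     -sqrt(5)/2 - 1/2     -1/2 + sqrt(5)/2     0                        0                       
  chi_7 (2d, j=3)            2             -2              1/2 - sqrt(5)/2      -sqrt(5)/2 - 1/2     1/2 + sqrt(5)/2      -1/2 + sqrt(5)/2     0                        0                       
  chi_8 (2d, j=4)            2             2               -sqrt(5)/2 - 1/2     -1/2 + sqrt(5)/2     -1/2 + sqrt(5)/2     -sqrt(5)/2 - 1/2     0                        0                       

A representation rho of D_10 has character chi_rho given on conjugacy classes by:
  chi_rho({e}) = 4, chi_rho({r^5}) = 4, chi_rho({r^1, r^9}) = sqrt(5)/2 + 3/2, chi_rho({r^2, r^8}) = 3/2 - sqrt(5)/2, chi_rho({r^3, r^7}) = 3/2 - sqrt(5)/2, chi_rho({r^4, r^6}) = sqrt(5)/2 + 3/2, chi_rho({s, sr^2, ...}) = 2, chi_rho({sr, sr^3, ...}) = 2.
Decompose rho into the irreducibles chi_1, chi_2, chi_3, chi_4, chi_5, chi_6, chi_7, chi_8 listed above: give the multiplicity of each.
Multiplicities: chi_1: 2, chi_2: 0, chi_3: 0, chi_4: 0, chi_5: 0, chi_6: 1, chi_7: 0, chi_8: 0.

Details: Use <chi_rho, chi> = (1/|G|) sum_C |C| * chi_rho(C) * conj(chi(C)) with |G| = 20 for each irreducible chi in the table:
  <chi_rho, chi_1> = (1/20)[1*(4)*conj(1) + 1*(4)*conj(1) + 2*(sqrt(5)/2 + 3/2)*conj(1) + 2*(3/2 - sqrt(5)/2)*conj(1) + 2*(3/2 - sqrt(5)/2)*conj(1) + 2*(sqrt(5)/2 + 3/2)*conj(1) + 5*(2)*conj(1) + 5*(2)*conj(1)]
      = (1/20)[(4) + (4) + (sqrt(5) + 3) + (3 - sqrt(5)) + (3 - sqrt(5)) + (sqrt(5) + 3) + (10) + (10)] = 40/20 = 2
  <chi_rho, chi_2> = (1/20)[1*(4)*conj(1) + 1*(4)*conj(1) + 2*(sqrt(5)/2 + 3/2)*conj(1) + 2*(3/2 - sqrt(5)/2)*conj(1) + 2*(3/2 - sqrt(5)/2)*conj(1) + 2*(sqrt(5)/2 + 3/2)*conj(1) + 5*(2)*conj(-1) + 5*(2)*conj(-1)]
      = (1/20)[(4) + (4) + (sqrt(5) + 3) + (3 - sqrt(5)) + (3 - sqrt(5)) + (sqrt(5) + 3) + (-10) + (-10)] = 0/20 = 0
  <chi_rho, chi_3> = (1/20)[1*(4)*conj(1) + 1*(4)*conj(-1) + 2*(sqrt(5)/2 + 3/2)*conj(-1) + 2*(3/2 - sqrt(5)/2)*conj(1) + 2*(3/2 - sqrt(5)/2)*conj(-1) + 2*(sqrt(5)/2 + 3/2)*conj(1) + 5*(2)*conj(1) + 5*(2)*conj(-1)]
      = (1/20)[(4) + (-4) + (-3 - sqrt(5)) + (3 - sqrt(5)) + (-3 + sqrt(5)) + (sqrt(5) + 3) + (10) + (-10)] = 0/20 = 0
  <chi_rho, chi_4> = (1/20)[1*(4)*conj(1) + 1*(4)*conj(-1) + 2*(sqrt(5)/2 + 3/2)*conj(-1) + 2*(3/2 - sqrt(5)/2)*conj(1) + 2*(3/2 - sqrt(5)/2)*conj(-1) + 2*(sqrt(5)/2 + 3/2)*conj(1) + 5*(2)*conj(-1) + 5*(2)*conj(1)]
      = (1/20)[(4) + (-4) + (-3 - sqrt(5)) + (3 - sqrt(5)) + (-3 + sqrt(5)) + (sqrt(5) + 3) + (-10) + (10)] = 0/20 = 0
  <chi_rho, chi_5> = (1/20)[1*(4)*conj(2) + 1*(4)*conj(-2) + 2*(sqrt(5)/2 + 3/2)*conj(1/2 + sqrt(5)/2) + 2*(3/2 - sqrt(5)/2)*conj(-1/2 + sqrt(5)/2) + 2*(3/2 - sqrt(5)/2)*conj(1/2 - sqrt(5)/2) + 2*(sqrt(5)/2 + 3/2)*conj(-sqrt(5)/2 - 1/2) + 5*(2)*conj(0) + 5*(2)*conj(0)]
      = (1/20)[(8) + (-8) + (4 + 2*sqrt(5)) + (-4 + 2*sqrt(5)) + (4 - 2*sqrt(5)) + (-2*sqrt(5) - 4) + (0) + (0)] = 0/20 = 0
  <chi_rho, chi_6> = (1/20)[1*(4)*conj(2) + 1*(4)*conj(2) + 2*(sqrt(5)/2 + 3/2)*conj(-1/2 + sqrt(5)/2) + 2*(3/2 - sqrt(5)/2)*conj(-sqrt(5)/2 - 1/2) + 2*(3/2 - sqrt(5)/2)*conj(-sqrt(5)/2 - 1/2) + 2*(sqrt(5)/2 + 3/2)*conj(-1/2 + sqrt(5)/2) + 5*(2)*conj(0) + 5*(2)*conj(0)]
      = (1/20)[(8) + (8) + (1 + sqrt(5)) + (1 - sqrt(5)) + (1 - sqrt(5)) + (1 + sqrt(5)) + (0) + (0)] = 20/20 = 1
  <chi_rho, chi_7> = (1/20)[1*(4)*conj(2) + 1*(4)*conj(-2) + 2*(sqrt(5)/2 + 3/2)*conj(1/2 - sqrt(5)/2) + 2*(3/2 - sqrt(5)/2)*conj(-sqrt(5)/2 - 1/2) + 2*(3/2 - sqrt(5)/2)*conj(1/2 + sqrt(5)/2) + 2*(sqrt(5)/2 + 3/2)*conj(-1/2 + sqrt(5)/2) + 5*(2)*conj(0) + 5*(2)*conj(0)]
      = (1/20)[(8) + (-8) + (-sqrt(5) - 1) + (1 - sqrt(5)) + (-1 + sqrt(5)) + (1 + sqrt(5)) + (0) + (0)] = 0/20 = 0
  <chi_rho, chi_8> = (1/20)[1*(4)*conj(2) + 1*(4)*conj(2) + 2*(sqrt(5)/2 + 3/2)*conj(-sqrt(5)/2 - 1/2) + 2*(3/2 - sqrt(5)/2)*conj(-1/2 + sqrt(5)/2) + 2*(3/2 - sqrt(5)/2)*conj(-1/2 + sqrt(5)/2) + 2*(sqrt(5)/2 + 3/2)*conj(-sqrt(5)/2 - 1/2) + 5*(2)*conj(0) + 5*(2)*conj(0)]
      = (1/20)[(8) + (8) + (-2*sqrt(5) - 4) + (-4 + 2*sqrt(5)) + (-4 + 2*sqrt(5)) + (-2*sqrt(5) - 4) + (0) + (0)] = 0/20 = 0
Dimension check: dim(rho) = sum (mult * dim) = 2*1 + 0*1 + 0*1 + 0*1 + 0*2 + 1*2 + 0*2 + 0*2 = 4 = chi_rho(e) = 4.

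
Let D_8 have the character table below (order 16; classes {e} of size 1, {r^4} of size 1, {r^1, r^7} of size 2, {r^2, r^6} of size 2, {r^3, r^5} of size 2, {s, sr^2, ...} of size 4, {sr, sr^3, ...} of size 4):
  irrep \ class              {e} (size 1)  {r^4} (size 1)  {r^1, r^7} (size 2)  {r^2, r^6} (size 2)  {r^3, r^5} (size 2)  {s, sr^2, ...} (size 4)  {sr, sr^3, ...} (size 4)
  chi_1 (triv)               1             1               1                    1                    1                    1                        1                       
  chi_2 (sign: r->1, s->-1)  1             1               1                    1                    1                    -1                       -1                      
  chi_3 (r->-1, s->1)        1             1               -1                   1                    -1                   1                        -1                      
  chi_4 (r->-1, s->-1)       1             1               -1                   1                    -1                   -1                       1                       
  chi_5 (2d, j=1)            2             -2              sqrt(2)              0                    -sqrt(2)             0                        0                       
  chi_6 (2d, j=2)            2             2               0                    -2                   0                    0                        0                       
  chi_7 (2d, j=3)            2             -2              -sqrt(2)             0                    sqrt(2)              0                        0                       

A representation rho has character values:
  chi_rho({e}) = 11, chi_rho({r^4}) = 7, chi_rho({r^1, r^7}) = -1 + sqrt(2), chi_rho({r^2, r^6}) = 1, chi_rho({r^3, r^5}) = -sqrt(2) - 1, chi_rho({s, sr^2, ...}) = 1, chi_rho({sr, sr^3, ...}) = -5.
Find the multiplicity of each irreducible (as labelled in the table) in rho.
Multiplicities: chi_1: 0, chi_2: 2, chi_3: 3, chi_4: 0, chi_5: 1, chi_6: 2, chi_7: 0.

Solution. Use <chi_rho, chi> = (1/|G|) sum_C |C| * chi_rho(C) * conj(chi(C)) with |G| = 16 for each irreducible chi in the table:
  <chi_rho, chi_1> = (1/16)[1*(11)*conj(1) + 1*(7)*conj(1) + 2*(-1 + sqrt(2))*conj(1) + 2*(1)*conj(1) + 2*(-sqrt(2) - 1)*conj(1) + 4*(1)*conj(1) + 4*(-5)*conj(1)]
      = (1/16)[(11) + (7) + (-2 + 2*sqrt(2)) + (2) + (-2*sqrt(2) - 2) + (4) + (-20)] = 0/16 = 0
  <chi_rho, chi_2> = (1/16)[1*(11)*conj(1) + 1*(7)*conj(1) + 2*(-1 + sqrt(2))*conj(1) + 2*(1)*conj(1) + 2*(-sqrt(2) - 1)*conj(1) + 4*(1)*conj(-1) + 4*(-5)*conj(-1)]
      = (1/16)[(11) + (7) + (-2 + 2*sqrt(2)) + (2) + (-2*sqrt(2) - 2) + (-4) + (20)] = 32/16 = 2
  <chi_rho, chi_3> = (1/16)[1*(11)*conj(1) + 1*(7)*conj(1) + 2*(-1 + sqrt(2))*conj(-1) + 2*(1)*conj(1) + 2*(-sqrt(2) - 1)*conj(-1) + 4*(1)*conj(1) + 4*(-5)*conj(-1)]
      = (1/16)[(11) + (7) + (2 - 2*sqrt(2)) + (2) + (2 + 2*sqrt(2)) + (4) + (20)] = 48/16 = 3
  <chi_rho, chi_4> = (1/16)[1*(11)*conj(1) + 1*(7)*conj(1) + 2*(-1 + sqrt(2))*conj(-1) + 2*(1)*conj(1) + 2*(-sqrt(2) - 1)*conj(-1) + 4*(1)*conj(-1) + 4*(-5)*conj(1)]
      = (1/16)[(11) + (7) + (2 - 2*sqrt(2)) + (2) + (2 + 2*sqrt(2)) + (-4) + (-20)] = 0/16 = 0
  <chi_rho, chi_5> = (1/16)[1*(11)*conj(2) + 1*(7)*conj(-2) + 2*(-1 + sqrt(2))*conj(sqrt(2)) + 2*(1)*conj(0) + 2*(-sqrt(2) - 1)*conj(-sqrt(2)) + 4*(1)*conj(0) + 4*(-5)*conj(0)]
      = (1/16)[(22) + (-14) + (4 - 2*sqrt(2)) + (0) + (2*sqrt(2) + 4) + (0) + (0)] = 16/16 = 1
  <chi_rho, chi_6> = (1/16)[1*(11)*conj(2) + 1*(7)*conj(2) + 2*(-1 + sqrt(2))*conj(0) + 2*(1)*conj(-2) + 2*(-sqrt(2) - 1)*conj(0) + 4*(1)*conj(0) + 4*(-5)*conj(0)]
      = (1/16)[(22) + (14) + (0) + (-4) + (0) + (0) + (0)] = 32/16 = 2
  <chi_rho, chi_7> = (1/16)[1*(11)*conj(2) + 1*(7)*conj(-2) + 2*(-1 + sqrt(2))*conj(-sqrt(2)) + 2*(1)*conj(0) + 2*(-sqrt(2) - 1)*conj(sqrt(2)) + 4*(1)*conj(0) + 4*(-5)*conj(0)]
      = (1/16)[(22) + (-14) + (-4 + 2*sqrt(2)) + (0) + (-4 - 2*sqrt(2)) + (0) + (0)] = 0/16 = 0
Dimension check: dim(rho) = sum (mult * dim) = 0*1 + 2*1 + 3*1 + 0*1 + 1*2 + 2*2 + 0*2 = 11 = chi_rho(e) = 11.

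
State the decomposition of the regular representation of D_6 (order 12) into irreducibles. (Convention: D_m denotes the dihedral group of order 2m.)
Each irreducible V_i of dimension d_i appears with multiplicity d_i, i.e. rho_reg = (direct sum over all irreducibles V_i) d_i V_i. The irreducible dimensions for D_6 are 1, 1, 1, 1, 2, 2: 4 irreducibles of dimension 1, each with multiplicity 1; 2 irreducibles of dimension 2, each with multiplicity 2. Total dimension 4*1*1 + 2*2*2 = 12 = |G|.

Explanation: General theorem: in the regular representation of a finite group G, each irreducible appears with multiplicity equal to its dimension. Check: dim(rho_reg) = sum d_i^2 = 1 + 1 + 1 + 1 + 4 + 4 = 12 = |G|.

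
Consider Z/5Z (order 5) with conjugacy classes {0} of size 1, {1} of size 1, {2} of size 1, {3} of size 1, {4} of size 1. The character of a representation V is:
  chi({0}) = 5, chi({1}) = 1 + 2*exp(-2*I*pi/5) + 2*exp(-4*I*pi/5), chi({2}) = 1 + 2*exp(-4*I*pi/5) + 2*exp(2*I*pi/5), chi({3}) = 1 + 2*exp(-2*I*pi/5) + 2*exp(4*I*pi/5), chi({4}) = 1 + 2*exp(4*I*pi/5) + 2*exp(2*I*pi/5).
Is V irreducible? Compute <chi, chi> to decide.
Not irreducible (reducible): <chi, chi> = 9 > 1.

Why: <chi, chi> = (1/|G|) sum_C |C| * |chi(C)|^2 = (1/5)[1*|5|^2 + 1*|1 + 2*exp(-2*I*pi/5) + 2*exp(-4*I*pi/5)|^2 + 1*|1 + 2*exp(-4*I*pi/5) + 2*exp(2*I*pi/5)|^2 + 1*|1 + 2*exp(-2*I*pi/5) + 2*exp(4*I*pi/5)|^2 + 1*|1 + 2*exp(4*I*pi/5) + 2*exp(2*I*pi/5)|^2]
  = (1/5)[(25) + (9 + 6*exp(-2*I*pi/5) + 2*exp(-4*I*pi/5) + 2*exp(4*I*pi/5) + 6*exp(2*I*pi/5)) + (9 + 6*exp(-4*I*pi/5) + 2*exp(-2*I*pi/5) + 2*exp(2*I*pi/5) + 6*exp(4*I*pi/5)) + (9 + 6*exp(-4*I*pi/5) + 2*exp(-2*I*pi/5) + 2*exp(2*I*pi/5) + 6*exp(4*I*pi/5)) + (9 + 6*exp(-2*I*pi/5) + 2*exp(-4*I*pi/5) + 2*exp(4*I*pi/5) + 6*exp(2*I*pi/5))] = 45/5 = 9.
(Exp terms are combined using exp(i*s)*conj(exp(i*t)) = exp(i*(s-t)), and sums of them are collapsed using the identity that for every m > 1 the m distinct m-th roots of unity sum to 0, e.g. 1 + exp(2*I*pi/3) + exp(-2*I*pi/3) = 0.)
A character is irreducible iff <chi, chi> = 1, so this representation is reducible.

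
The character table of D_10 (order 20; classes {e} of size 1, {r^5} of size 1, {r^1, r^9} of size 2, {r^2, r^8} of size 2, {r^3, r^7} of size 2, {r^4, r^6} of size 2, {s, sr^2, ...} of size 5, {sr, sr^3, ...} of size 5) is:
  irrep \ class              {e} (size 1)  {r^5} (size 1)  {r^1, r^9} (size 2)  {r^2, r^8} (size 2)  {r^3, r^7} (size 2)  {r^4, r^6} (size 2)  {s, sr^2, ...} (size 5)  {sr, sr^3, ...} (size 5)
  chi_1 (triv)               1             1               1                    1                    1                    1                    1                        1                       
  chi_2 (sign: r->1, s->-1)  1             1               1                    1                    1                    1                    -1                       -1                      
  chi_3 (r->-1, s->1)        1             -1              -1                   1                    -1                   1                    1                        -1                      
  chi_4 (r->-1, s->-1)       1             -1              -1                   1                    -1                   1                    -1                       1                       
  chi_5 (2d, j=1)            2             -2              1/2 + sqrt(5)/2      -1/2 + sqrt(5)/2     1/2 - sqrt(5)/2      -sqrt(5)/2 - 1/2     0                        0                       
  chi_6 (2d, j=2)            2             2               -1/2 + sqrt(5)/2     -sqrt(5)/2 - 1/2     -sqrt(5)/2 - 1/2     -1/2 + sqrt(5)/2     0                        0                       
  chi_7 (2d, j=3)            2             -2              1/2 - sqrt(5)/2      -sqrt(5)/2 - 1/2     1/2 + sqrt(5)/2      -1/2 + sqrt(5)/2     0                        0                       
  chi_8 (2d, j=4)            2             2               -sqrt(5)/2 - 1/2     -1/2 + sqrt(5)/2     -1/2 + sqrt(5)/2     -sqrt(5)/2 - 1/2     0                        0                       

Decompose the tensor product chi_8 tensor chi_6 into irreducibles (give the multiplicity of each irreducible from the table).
chi_8 tensor chi_6 = chi_6 + chi_8 (all other irreducibles have multiplicity 0).

Solution. The character of a tensor product is the pointwise product (chi_8 * chi_6)(C) = chi_8(C) * chi_6(C):
  {e}: (2)*(2), {r^5}: (2)*(2), {r^1, r^9}: (-sqrt(5)/2 - 1/2)*(-1/2 + sqrt(5)/2), {r^2, r^8}: (-1/2 + sqrt(5)/2)*(-sqrt(5)/2 - 1/2), {r^3, r^7}: (-1/2 + sqrt(5)/2)*(-sqrt(5)/2 - 1/2), {r^4, r^6}: (-sqrt(5)/2 - 1/2)*(-1/2 + sqrt(5)/2), {s, sr^2, ...}: (0)*(0), {sr, sr^3, ...}: (0)*(0)
so (chi_8 * chi_6) takes values
  {e} -> 4, {r^5} -> 4, {r^1, r^9} -> -1, {r^2, r^8} -> -1, {r^3, r^7} -> -1, {r^4, r^6} -> -1, {s, sr^2, ...} -> 0, {sr, sr^3, ...} -> 0.
Now take the inner product of this character with each irreducible chi from the table, <chi_8*chi_6, chi> = (1/20) sum_C |C| (chi_8*chi_6)(C) conj(chi(C)):
  <chi_8*chi_6, chi_1> = (1/20)[1*(4)*conj(1) + 1*(4)*conj(1) + 2*(-1)*conj(1) + 2*(-1)*conj(1) + 2*(-1)*conj(1) + 2*(-1)*conj(1) + 5*(0)*conj(1) + 5*(0)*conj(1)]
      = (1/20)[(4) + (4) + (-2) + (-2) + (-2) + (-2) + (0) + (0)] = 0/20 = 0
  <chi_8*chi_6, chi_2> = (1/20)[1*(4)*conj(1) + 1*(4)*conj(1) + 2*(-1)*conj(1) + 2*(-1)*conj(1) + 2*(-1)*conj(1) + 2*(-1)*conj(1) + 5*(0)*conj(-1) + 5*(0)*conj(-1)]
      = (1/20)[(4) + (4) + (-2) + (-2) + (-2) + (-2) + (0) + (0)] = 0/20 = 0
  <chi_8*chi_6, chi_3> = (1/20)[1*(4)*conj(1) + 1*(4)*conj(-1) + 2*(-1)*conj(-1) + 2*(-1)*conj(1) + 2*(-1)*conj(-1) + 2*(-1)*conj(1) + 5*(0)*conj(1) + 5*(0)*conj(-1)]
      = (1/20)[(4) + (-4) + (2) + (-2) + (2) + (-2) + (0) + (0)] = 0/20 = 0
  <chi_8*chi_6, chi_4> = (1/20)[1*(4)*conj(1) + 1*(4)*conj(-1) + 2*(-1)*conj(-1) + 2*(-1)*conj(1) + 2*(-1)*conj(-1) + 2*(-1)*conj(1) + 5*(0)*conj(-1) + 5*(0)*conj(1)]
      = (1/20)[(4) + (-4) + (2) + (-2) + (2) + (-2) + (0) + (0)] = 0/20 = 0
  <chi_8*chi_6, chi_5> = (1/20)[1*(4)*conj(2) + 1*(4)*conj(-2) + 2*(-1)*conj(1/2 + sqrt(5)/2) + 2*(-1)*conj(-1/2 + sqrt(5)/2) + 2*(-1)*conj(1/2 - sqrt(5)/2) + 2*(-1)*conj(-sqrt(5)/2 - 1/2) + 5*(0)*conj(0) + 5*(0)*conj(0)]
      = (1/20)[(8) + (-8) + (-sqrt(5) - 1) + (1 - sqrt(5)) + (-1 + sqrt(5)) + (1 + sqrt(5)) + (0) + (0)] = 0/20 = 0
  <chi_8*chi_6, chi_6> = (1/20)[1*(4)*conj(2) + 1*(4)*conj(2) + 2*(-1)*conj(-1/2 + sqrt(5)/2) + 2*(-1)*conj(-sqrt(5)/2 - 1/2) + 2*(-1)*conj(-sqrt(5)/2 - 1/2) + 2*(-1)*conj(-1/2 + sqrt(5)/2) + 5*(0)*conj(0) + 5*(0)*conj(0)]
      = (1/20)[(8) + (8) + (1 - sqrt(5)) + (1 + sqrt(5)) + (1 + sqrt(5)) + (1 - sqrt(5)) + (0) + (0)] = 20/20 = 1
  <chi_8*chi_6, chi_7> = (1/20)[1*(4)*conj(2) + 1*(4)*conj(-2) + 2*(-1)*conj(1/2 - sqrt(5)/2) + 2*(-1)*conj(-sqrt(5)/2 - 1/2) + 2*(-1)*conj(1/2 + sqrt(5)/2) + 2*(-1)*conj(-1/2 + sqrt(5)/2) + 5*(0)*conj(0) + 5*(0)*conj(0)]
      = (1/20)[(8) + (-8) + (-1 + sqrt(5)) + (1 + sqrt(5)) + (-sqrt(5) - 1) + (1 - sqrt(5)) + (0) + (0)] = 0/20 = 0
  <chi_8*chi_6, chi_8> = (1/20)[1*(4)*conj(2) + 1*(4)*conj(2) + 2*(-1)*conj(-sqrt(5)/2 - 1/2) + 2*(-1)*conj(-1/2 + sqrt(5)/2) + 2*(-1)*conj(-1/2 + sqrt(5)/2) + 2*(-1)*conj(-sqrt(5)/2 - 1/2) + 5*(0)*conj(0) + 5*(0)*conj(0)]
      = (1/20)[(8) + (8) + (1 + sqrt(5)) + (1 - sqrt(5)) + (1 - sqrt(5)) + (1 + sqrt(5)) + (0) + (0)] = 20/20 = 1
Hence the multiplicities are chi_6: 1, chi_8: 1. Dimension check: dim(chi_8)*dim(chi_6) = 2*2 = 4 and sum (mult * dim) = 1*2 + 1*2 = 4.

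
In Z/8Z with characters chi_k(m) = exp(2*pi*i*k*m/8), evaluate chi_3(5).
chi_3(5) = zeta_8^15 = exp(-I*pi/4)

Solution. chi_3(5) = zeta_8^(3*5) = zeta_8^15. Since zeta_8^8 = 1, this equals zeta_8^7 = exp(2*pi*i*7/8) = exp(-I*pi/4).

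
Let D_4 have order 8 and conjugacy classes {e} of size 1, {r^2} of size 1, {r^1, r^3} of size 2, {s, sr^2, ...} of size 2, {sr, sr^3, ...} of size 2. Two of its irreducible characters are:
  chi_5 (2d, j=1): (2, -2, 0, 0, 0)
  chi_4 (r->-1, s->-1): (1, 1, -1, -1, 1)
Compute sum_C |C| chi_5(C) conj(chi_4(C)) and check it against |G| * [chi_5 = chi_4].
Sum = 0; so <chi_5, chi_4> = 0 (distinct irreducibles are orthogonal).

Explanation: Compute term by term over conjugacy classes (|C| * chi_5(C) * conj(chi_4(C))):
  1*(2)*conj(1) + 1*(-2)*conj(1) + 2*(0)*conj(-1) + 2*(0)*conj(-1) + 2*(0)*conj(1)
  = (2) + (-2) + (0) + (0) + (0)
  = 0.
Dividing by |G| = 8 gives 0/8 = 0, matching the row-orthogonality relation <chi_5, chi_4> = [chi_5 = chi_4].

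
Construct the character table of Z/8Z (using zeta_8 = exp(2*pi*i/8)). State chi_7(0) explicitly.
Character table of Z/8Z (irreps indexed chi_0,...,chi_7 with chi_k(m) = zeta_8^(k*m), zeta_8 = exp(2*pi*i/8)):
  irrep \ class  {0} (size 1)  {1} (size 1)    {2} (size 1)  {3} (size 1)    {4} (size 1)  {5} (size 1)    {6} (size 1)  {7} (size 1)  
  chi_0          1             1               1             1               1             1               1             1             
  chi_1          1             exp(I*pi/4)     I             exp(3*I*pi/4)   -1            exp(-3*I*pi/4)  -I            exp(-I*pi/4)  
  chi_2          1             I               -1            -I              1             I               -1            -I            
  chi_3          1             exp(3*I*pi/4)   -I            exp(I*pi/4)     -1            exp(-I*pi/4)    I             exp(-3*I*pi/4)
  chi_4          1             -1              1             -1              1             -1              1             -1            
  chi_5          1             exp(-3*I*pi/4)  I             exp(-I*pi/4)    -1            exp(I*pi/4)     -I            exp(3*I*pi/4) 
  chi_6          1             -I              -1            I               1             -I              -1            I             
  chi_7          1             exp(-I*pi/4)    -I            exp(-3*I*pi/4)  -1            exp(3*I*pi/4)   I             exp(I*pi/4)   

Spot check: chi_7(0) = zeta_8^(7*0) = zeta_8^0 = 1.

Argument: Z/8Z is abelian, so all 8 irreducible complex representations are 1-dimensional. They are given by chi_k(m) = zeta_8^(k*m) for k = 0,...,7. Row orthogonality: sum_m chi_k(m) conj(chi_l(m)) = 8 * [k = l].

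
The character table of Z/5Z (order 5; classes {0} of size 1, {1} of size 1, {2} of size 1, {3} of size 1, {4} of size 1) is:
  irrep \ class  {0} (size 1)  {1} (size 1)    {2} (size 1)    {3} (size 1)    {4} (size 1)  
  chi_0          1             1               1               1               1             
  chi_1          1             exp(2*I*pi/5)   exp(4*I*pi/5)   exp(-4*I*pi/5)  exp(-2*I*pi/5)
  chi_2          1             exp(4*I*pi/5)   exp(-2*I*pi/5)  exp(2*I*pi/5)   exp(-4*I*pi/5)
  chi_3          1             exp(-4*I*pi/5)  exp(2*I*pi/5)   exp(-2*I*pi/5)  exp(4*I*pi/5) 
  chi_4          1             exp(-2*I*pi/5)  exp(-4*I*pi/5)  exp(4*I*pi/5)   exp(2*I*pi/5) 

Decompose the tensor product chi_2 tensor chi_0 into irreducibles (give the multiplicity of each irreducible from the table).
chi_2 tensor chi_0 = chi_2 (all other irreducibles have multiplicity 0).

Details: The character of a tensor product is the pointwise product (chi_2 * chi_0)(C) = chi_2(C) * chi_0(C):
  {0}: (1)*(1), {1}: (exp(4*I*pi/5))*(1), {2}: (exp(-2*I*pi/5))*(1), {3}: (exp(2*I*pi/5))*(1), {4}: (exp(-4*I*pi/5))*(1)
so (chi_2 * chi_0) takes values
  {0} -> 1, {1} -> exp(4*I*pi/5), {2} -> exp(-2*I*pi/5), {3} -> exp(2*I*pi/5), {4} -> exp(-4*I*pi/5).
Now take the inner product of this character with each irreducible chi from the table, <chi_2*chi_0, chi> = (1/5) sum_C |C| (chi_2*chi_0)(C) conj(chi(C)):
  <chi_2*chi_0, chi_0> = (1/5)[1*(1)*conj(1) + 1*(exp(4*I*pi/5))*conj(1) + 1*(exp(-2*I*pi/5))*conj(1) + 1*(exp(2*I*pi/5))*conj(1) + 1*(exp(-4*I*pi/5))*conj(1)]
      = (1/5)[(1) + (exp(4*I*pi/5)) + (exp(-2*I*pi/5)) + (exp(2*I*pi/5)) + (exp(-4*I*pi/5))] = 0/5 = 0
  <chi_2*chi_0, chi_1> = (1/5)[1*(1)*conj(1) + 1*(exp(4*I*pi/5))*conj(exp(2*I*pi/5)) + 1*(exp(-2*I*pi/5))*conj(exp(4*I*pi/5)) + 1*(exp(2*I*pi/5))*conj(exp(-4*I*pi/5)) + 1*(exp(-4*I*pi/5))*conj(exp(-2*I*pi/5))]
      = (1/5)[(1) + (exp(2*I*pi/5)) + (exp(4*I*pi/5)) + (exp(-4*I*pi/5)) + (exp(-2*I*pi/5))] = 0/5 = 0
  <chi_2*chi_0, chi_2> = (1/5)[1*(1)*conj(1) + 1*(exp(4*I*pi/5))*conj(exp(4*I*pi/5)) + 1*(exp(-2*I*pi/5))*conj(exp(-2*I*pi/5)) + 1*(exp(2*I*pi/5))*conj(exp(2*I*pi/5)) + 1*(exp(-4*I*pi/5))*conj(exp(-4*I*pi/5))]
      = (1/5)[(1) + (1) + (1) + (1) + (1)] = 5/5 = 1
  <chi_2*chi_0, chi_3> = (1/5)[1*(1)*conj(1) + 1*(exp(4*I*pi/5))*conj(exp(-4*I*pi/5)) + 1*(exp(-2*I*pi/5))*conj(exp(2*I*pi/5)) + 1*(exp(2*I*pi/5))*conj(exp(-2*I*pi/5)) + 1*(exp(-4*I*pi/5))*conj(exp(4*I*pi/5))]
      = (1/5)[(1) + (exp(-2*I*pi/5)) + (exp(-4*I*pi/5)) + (exp(4*I*pi/5)) + (exp(2*I*pi/5))] = 0/5 = 0
  <chi_2*chi_0, chi_4> = (1/5)[1*(1)*conj(1) + 1*(exp(4*I*pi/5))*conj(exp(-2*I*pi/5)) + 1*(exp(-2*I*pi/5))*conj(exp(-4*I*pi/5)) + 1*(exp(2*I*pi/5))*conj(exp(4*I*pi/5)) + 1*(exp(-4*I*pi/5))*conj(exp(2*I*pi/5))]
      = (1/5)[(1) + (exp(-4*I*pi/5)) + (exp(2*I*pi/5)) + (exp(-2*I*pi/5)) + (exp(4*I*pi/5))] = 0/5 = 0
(Exp terms are combined using exp(i*s)*conj(exp(i*t)) = exp(i*(s-t)), and sums of them are collapsed using the identity that for every m > 1 the m distinct m-th roots of unity sum to 0, e.g. 1 + exp(2*I*pi/3) + exp(-2*I*pi/3) = 0.)
Hence the multiplicities are chi_2: 1. Dimension check: dim(chi_2)*dim(chi_0) = 1*1 = 1 and sum (mult * dim) = 1*1 = 1.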